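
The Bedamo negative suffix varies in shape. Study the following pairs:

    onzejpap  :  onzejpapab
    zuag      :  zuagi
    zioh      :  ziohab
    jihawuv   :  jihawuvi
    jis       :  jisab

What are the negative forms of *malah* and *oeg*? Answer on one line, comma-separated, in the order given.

Looking at the final consonant of each stem: -ab when the stem ends in a voiceless consonant (*onzejpap*, *zioh*, *jis*); -i when the stem ends in a voiced consonant (*zuag*, *jihawuv*).
*malah*: final consonant = /h/, voiceless → -ab → *malahab*.
*oeg*: final consonant = /g/, voiced → -i → *oegi*.

malahab, oegi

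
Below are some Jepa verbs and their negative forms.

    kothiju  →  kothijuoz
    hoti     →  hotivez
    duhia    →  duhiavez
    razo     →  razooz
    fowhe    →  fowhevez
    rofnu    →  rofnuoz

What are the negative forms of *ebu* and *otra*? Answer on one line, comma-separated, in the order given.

ebuoz, otravez

The pattern is rounding harmony: -oz when the last vowel of the stem is a rounded vowel (*kothiju*, *razo*, *rofnu*); -vez when the last vowel of the stem is an unrounded vowel (*hoti*, *duhia*, *fowhe*).
*ebu* — last vowel /u/ (a rounded vowel) → -oz → *ebuoz*.
Since the last vowel of *otra* is /a/ (an unrounded vowel), it takes -vez, giving *otravez*.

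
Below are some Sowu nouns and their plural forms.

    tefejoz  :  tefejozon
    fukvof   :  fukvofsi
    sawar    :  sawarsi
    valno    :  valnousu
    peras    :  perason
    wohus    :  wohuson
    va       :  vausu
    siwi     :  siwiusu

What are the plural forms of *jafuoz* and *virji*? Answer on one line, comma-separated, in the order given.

The suffix is conditioned by the final sound: -on when the stem ends in a sibilant (*tefejoz*, *peras*, *wohus*); -si when the stem ends in a non-sibilant consonant (*fukvof*, *sawar*); -usu when the stem ends in a vowel (*valno*, *va*, *siwi*).
*jafuoz*: final sound = /z/, a sibilant → -on → *jafuozon*.
The final sound of *virji* is /i/, which is a vowel, so the suffix is -usu, giving *virjiusu*.

jafuozon, virjiusu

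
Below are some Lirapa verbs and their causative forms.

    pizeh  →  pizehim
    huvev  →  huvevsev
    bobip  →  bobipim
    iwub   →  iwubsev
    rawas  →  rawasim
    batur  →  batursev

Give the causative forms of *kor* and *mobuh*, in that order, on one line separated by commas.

korsev, mobuhim

The alternation tracks the final consonant of the stem — -im when the stem ends in a voiceless consonant (*pizeh*, *bobip*, *rawas*); -sev when the stem ends in a voiced consonant (*huvev*, *iwub*, *batur*).
Since the final consonant of *kor* is /r/ (voiced), it takes -sev, giving *korsev*.
*mobuh* — final consonant /h/ (voiceless) → -im → *mobuhim*.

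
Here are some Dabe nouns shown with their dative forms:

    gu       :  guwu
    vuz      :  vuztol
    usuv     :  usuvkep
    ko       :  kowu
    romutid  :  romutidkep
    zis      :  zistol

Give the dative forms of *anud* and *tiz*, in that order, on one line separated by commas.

The pattern is sibilance of the final sound: -tol when the stem ends in a sibilant (*vuz*, *zis*); -kep when the stem ends in a non-sibilant consonant (*usuv*, *romutid*); -wu when the stem ends in a vowel (*gu*, *ko*).
The final sound of *anud* is /d/, which is a non-sibilant consonant, so the suffix is -kep, giving *anudkep*.
The final sound of *tiz* is /z/, which is a sibilant, so the suffix is -tol, giving *tiztol*.

anudkep, tiztol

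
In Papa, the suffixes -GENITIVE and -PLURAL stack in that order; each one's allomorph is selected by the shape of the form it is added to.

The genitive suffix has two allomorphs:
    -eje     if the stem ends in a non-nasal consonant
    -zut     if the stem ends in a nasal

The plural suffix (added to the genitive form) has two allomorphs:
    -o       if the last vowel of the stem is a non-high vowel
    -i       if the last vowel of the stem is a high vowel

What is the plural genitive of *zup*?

zupejeo

*zup* — final consonant /p/ (non-nasal) → -eje → *zupeje*.
The genitive form *zupeje* — last vowel /e/ (a non-high vowel) → -o → *zupejeo*.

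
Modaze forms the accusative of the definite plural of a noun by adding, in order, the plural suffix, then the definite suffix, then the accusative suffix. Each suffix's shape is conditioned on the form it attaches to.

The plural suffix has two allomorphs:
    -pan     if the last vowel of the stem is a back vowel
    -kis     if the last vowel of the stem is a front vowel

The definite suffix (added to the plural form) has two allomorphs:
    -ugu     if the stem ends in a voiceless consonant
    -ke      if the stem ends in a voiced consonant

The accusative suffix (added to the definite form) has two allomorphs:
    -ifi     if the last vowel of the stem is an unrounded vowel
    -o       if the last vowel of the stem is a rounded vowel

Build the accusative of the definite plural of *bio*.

The last vowel of *bio* is /o/, which is a back vowel, so the plural suffix is -pan, giving *biopan*.
Since the final consonant of the plural form *biopan* is /n/ (voiced), it takes -ke, giving *biopanke*.
The last vowel of the definite form *biopanke* is /e/, which is an unrounded vowel, so the accusative suffix is -ifi, giving *biopankeifi*.

biopankeifi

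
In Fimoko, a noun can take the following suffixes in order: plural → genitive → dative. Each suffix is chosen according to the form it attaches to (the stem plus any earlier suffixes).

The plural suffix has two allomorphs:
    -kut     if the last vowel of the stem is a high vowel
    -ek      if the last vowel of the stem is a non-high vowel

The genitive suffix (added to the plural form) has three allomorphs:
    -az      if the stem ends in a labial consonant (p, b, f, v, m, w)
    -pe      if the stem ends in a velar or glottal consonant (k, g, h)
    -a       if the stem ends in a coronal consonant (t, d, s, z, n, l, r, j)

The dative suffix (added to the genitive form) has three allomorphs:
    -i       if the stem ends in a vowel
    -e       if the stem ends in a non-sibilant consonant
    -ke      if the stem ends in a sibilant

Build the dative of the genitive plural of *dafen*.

The last vowel of *dafen* is /e/, which is a non-high vowel, so the plural suffix is -ek, giving *dafenek*.
Since the final consonant of the plural form *dafenek* is /k/ (velar/glottal), it takes -pe, giving *dafenekpe*.
The final sound of the genitive form *dafenekpe* is /e/, which is a vowel, so the dative suffix is -i, giving *dafenekpei*.

dafenekpei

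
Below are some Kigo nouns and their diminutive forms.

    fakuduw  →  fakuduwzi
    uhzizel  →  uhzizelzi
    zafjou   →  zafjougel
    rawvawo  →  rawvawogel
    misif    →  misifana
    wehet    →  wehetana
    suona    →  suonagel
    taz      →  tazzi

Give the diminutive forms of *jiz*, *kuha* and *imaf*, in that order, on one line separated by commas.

jizzi, kuhagel, imafana

Looking at the final sound of each stem: -ana when the stem ends in a voiceless consonant (*misif*, *wehet*); -zi when the stem ends in a voiced consonant (*fakuduw*, *uhzizel*, *taz*); -gel when the stem ends in a vowel (*zafjou*, *rawvawo*, *suona*).
*jiz* — final sound /z/ (a voiced consonant) → -zi → *jizzi*.
*kuha*: final sound = /a/, a vowel → -gel → *kuhagel*.
Since the final sound of *imaf* is /f/ (a voiceless consonant), it takes -ana, giving *imafana*.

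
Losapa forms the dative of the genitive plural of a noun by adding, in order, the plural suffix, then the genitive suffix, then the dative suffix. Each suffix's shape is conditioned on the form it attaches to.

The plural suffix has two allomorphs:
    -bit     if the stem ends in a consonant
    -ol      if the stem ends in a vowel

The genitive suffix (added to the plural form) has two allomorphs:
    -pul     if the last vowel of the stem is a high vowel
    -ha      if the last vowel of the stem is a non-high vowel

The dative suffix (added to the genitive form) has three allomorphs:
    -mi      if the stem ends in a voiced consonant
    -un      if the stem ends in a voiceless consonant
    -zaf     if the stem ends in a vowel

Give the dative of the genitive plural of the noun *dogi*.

dogiolhazaf

Since the final sound of *dogi* is /i/ (a vowel), it takes -ol, giving *dogiol*.
The last vowel of the plural form *dogiol* is /o/, which is a non-high vowel, so the genitive suffix is -ha, giving *dogiolha*.
The genitive form *dogiolha* — final sound /a/ (a vowel) → -zaf → *dogiolhazaf*.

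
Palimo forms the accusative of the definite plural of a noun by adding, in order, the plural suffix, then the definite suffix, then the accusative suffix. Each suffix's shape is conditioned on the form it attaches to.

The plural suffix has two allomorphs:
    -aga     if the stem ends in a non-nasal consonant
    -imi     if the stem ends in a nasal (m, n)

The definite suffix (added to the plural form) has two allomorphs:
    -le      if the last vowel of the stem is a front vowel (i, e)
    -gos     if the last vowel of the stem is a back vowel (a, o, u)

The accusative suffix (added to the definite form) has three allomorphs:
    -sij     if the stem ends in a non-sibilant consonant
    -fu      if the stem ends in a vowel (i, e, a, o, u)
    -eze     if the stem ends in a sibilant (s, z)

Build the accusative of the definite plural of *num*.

*num* — final consonant /m/ (a nasal) → -imi → *numimi*.
The plural form *numimi* — last vowel /i/ (a front vowel) → -le → *numimile*.
The final sound of the definite form *numimile* is /e/, which is a vowel, so the accusative suffix is -fu, giving *numimilefu*.

numimilefu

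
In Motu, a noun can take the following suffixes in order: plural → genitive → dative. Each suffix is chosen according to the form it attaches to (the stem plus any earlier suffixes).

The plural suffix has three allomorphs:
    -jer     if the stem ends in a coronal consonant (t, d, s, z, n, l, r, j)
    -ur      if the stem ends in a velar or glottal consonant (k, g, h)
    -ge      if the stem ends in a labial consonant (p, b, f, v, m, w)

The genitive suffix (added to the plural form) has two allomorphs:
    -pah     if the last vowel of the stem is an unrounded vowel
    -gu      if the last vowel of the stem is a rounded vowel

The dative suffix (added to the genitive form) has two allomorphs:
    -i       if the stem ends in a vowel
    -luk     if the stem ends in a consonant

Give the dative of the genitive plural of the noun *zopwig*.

zopwigurgui

The final consonant of *zopwig* is /g/, which is velar/glottal, so the plural suffix is -ur, giving *zopwigur*.
The plural form *zopwigur*: last vowel = /u/, a rounded vowel → -gu → *zopwigurgu*.
The genitive form *zopwigurgu*: final sound = /u/, a vowel → -i → *zopwigurgui*.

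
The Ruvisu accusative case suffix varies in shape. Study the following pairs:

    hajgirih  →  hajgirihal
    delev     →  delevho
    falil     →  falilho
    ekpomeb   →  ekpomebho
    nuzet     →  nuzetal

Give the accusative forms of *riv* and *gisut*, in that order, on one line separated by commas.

The alternation tracks the final consonant of the stem — -al when the stem ends in a voiceless consonant (*hajgirih*, *nuzet*); -ho when the stem ends in a voiced consonant (*delev*, *falil*, *ekpomeb*).
*riv*: final consonant = /v/, voiced → -ho → *rivho*.
The final consonant of *gisut* is /t/, which is voiceless, so the suffix is -al, giving *gisutal*.

rivho, gisutal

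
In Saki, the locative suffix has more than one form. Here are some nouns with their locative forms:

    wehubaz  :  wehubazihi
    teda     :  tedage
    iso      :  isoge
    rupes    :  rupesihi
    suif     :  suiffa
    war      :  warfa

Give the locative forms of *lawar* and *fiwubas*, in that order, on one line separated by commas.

The pattern is sibilance of the final sound: -ihi when the stem ends in a sibilant (*wehubaz*, *rupes*); -fa when the stem ends in a non-sibilant consonant (*suif*, *war*); -ge when the stem ends in a vowel (*teda*, *iso*).
Since the final sound of *lawar* is /r/ (a non-sibilant consonant), it takes -fa, giving *lawarfa*.
*fiwubas*: final sound = /s/, a sibilant → -ihi → *fiwubasihi*.

lawarfa, fiwubasihi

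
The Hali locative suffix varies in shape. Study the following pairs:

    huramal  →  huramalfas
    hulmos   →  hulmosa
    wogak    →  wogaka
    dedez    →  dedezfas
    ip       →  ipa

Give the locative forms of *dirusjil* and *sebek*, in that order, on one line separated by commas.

dirusjilfas, sebeka

The pattern is voicing of the final consonant: -a when the stem ends in a voiceless consonant (*hulmos*, *wogak*, *ip*); -fas when the stem ends in a voiced consonant (*huramal*, *dedez*).
*dirusjil* — final consonant /l/ (voiced) → -fas → *dirusjilfas*.
*sebek*: final consonant = /k/, voiceless → -a → *sebeka*.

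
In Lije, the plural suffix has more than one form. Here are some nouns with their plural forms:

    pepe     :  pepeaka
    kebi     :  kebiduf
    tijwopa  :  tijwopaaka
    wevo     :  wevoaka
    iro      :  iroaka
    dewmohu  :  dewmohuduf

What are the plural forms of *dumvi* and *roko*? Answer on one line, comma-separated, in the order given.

dumviduf, rokoaka

The suffix is conditioned by the last vowel: -duf when the last vowel of the stem is a high vowel (*kebi*, *dewmohu*); -aka when the last vowel of the stem is a non-high vowel (*pepe*, *tijwopa*, *wevo*, *iro*).
The last vowel of *dumvi* is /i/, which is a high vowel, so the suffix is -duf, giving *dumviduf*.
The last vowel of *roko* is /o/, which is a non-high vowel, so the suffix is -aka, giving *rokoaka*.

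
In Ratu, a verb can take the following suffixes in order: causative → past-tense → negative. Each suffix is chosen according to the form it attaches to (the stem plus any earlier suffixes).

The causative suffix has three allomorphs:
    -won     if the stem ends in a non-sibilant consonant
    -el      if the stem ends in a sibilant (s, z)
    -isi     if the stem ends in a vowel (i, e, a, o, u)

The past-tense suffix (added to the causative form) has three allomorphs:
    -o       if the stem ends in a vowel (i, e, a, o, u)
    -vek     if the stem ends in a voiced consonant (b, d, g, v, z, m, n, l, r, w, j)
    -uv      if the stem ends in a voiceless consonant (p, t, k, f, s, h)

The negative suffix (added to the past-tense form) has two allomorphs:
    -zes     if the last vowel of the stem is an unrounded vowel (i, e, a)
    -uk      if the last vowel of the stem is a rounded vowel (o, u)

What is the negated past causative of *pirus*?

piruselvekzes

*pirus*: final sound = /s/, a sibilant → -el → *pirusel*.
The final sound of the causative form *pirusel* is /l/, which is a voiced consonant, so the past-tense suffix is -vek, giving *piruselvek*.
Since the last vowel of the past-tense form *piruselvek* is /e/ (an unrounded vowel), it takes -zes, giving *piruselvekzes*.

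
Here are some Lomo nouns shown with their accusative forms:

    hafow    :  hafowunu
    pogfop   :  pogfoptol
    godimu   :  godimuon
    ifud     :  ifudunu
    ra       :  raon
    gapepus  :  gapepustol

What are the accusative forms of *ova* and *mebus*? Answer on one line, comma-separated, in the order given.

Looking at the final sound of each stem: -tol when the stem ends in a voiceless consonant (*pogfop*, *gapepus*); -unu when the stem ends in a voiced consonant (*hafow*, *ifud*); -on when the stem ends in a vowel (*godimu*, *ra*).
Since the final sound of *ova* is /a/ (a vowel), it takes -on, giving *ovaon*.
*mebus* — final sound /s/ (a voiceless consonant) → -tol → *mebustol*.

ovaon, mebustol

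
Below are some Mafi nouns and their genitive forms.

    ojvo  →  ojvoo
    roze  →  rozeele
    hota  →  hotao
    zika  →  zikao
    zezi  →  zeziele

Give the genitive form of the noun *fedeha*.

Looking at the last vowel of each stem: -ele when the last vowel of the stem is a front vowel (*roze*, *zezi*); -o when the last vowel of the stem is a back vowel (*ojvo*, *hota*, *zika*).
The last vowel of *fedeha* is /a/, which is a back vowel, so the suffix is -o, giving *fedehao*.

fedehao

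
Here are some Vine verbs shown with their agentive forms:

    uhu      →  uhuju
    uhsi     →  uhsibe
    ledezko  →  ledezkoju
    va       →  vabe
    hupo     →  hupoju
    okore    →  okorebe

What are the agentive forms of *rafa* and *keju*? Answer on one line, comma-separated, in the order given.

The pattern is rounding harmony: -ju when the last vowel of the stem is a rounded vowel (*uhu*, *ledezko*, *hupo*); -be when the last vowel of the stem is an unrounded vowel (*uhsi*, *va*, *okore*).
The last vowel of *rafa* is /a/, which is an unrounded vowel, so the suffix is -be, giving *rafabe*.
*keju*: last vowel = /u/, a rounded vowel → -ju → *kejuju*.

rafabe, kejuju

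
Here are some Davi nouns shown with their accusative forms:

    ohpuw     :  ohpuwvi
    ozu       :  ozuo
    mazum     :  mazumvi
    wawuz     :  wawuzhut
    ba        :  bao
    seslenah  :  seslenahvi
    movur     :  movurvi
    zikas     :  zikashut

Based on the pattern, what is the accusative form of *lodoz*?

lodozhut

The alternation tracks the final sound of the stem — -hut when the stem ends in a sibilant (*wawuz*, *zikas*); -vi when the stem ends in a non-sibilant consonant (*ohpuw*, *mazum*, *seslenah*, *movur*); -o when the stem ends in a vowel (*ozu*, *ba*).
*lodoz*: final sound = /z/, a sibilant → -hut → *lodozhut*.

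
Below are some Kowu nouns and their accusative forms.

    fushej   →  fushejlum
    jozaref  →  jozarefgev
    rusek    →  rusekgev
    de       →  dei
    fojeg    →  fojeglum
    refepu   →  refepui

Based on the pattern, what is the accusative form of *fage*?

fagei

The alternation tracks the final sound of the stem — -gev when the stem ends in a voiceless consonant (*jozaref*, *rusek*); -lum when the stem ends in a voiced consonant (*fushej*, *fojeg*); -i when the stem ends in a vowel (*de*, *refepu*).
Since the final sound of *fage* is /e/ (a vowel), it takes -i, giving *fagei*.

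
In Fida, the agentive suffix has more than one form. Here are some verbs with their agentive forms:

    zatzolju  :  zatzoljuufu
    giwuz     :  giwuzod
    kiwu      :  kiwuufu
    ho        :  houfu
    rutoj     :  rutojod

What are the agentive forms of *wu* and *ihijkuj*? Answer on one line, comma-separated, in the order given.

wuufu, ihijkujod

The pattern is consonant vs. vowel: -od when the stem ends in a consonant (*giwuz*, *rutoj*); -ufu when the stem ends in a vowel (*zatzolju*, *kiwu*, *ho*).
The final sound of *wu* is /u/, which is a vowel, so the suffix is -ufu, giving *wuufu*.
Since the final sound of *ihijkuj* is /j/ (a consonant), it takes -od, giving *ihijkujod*.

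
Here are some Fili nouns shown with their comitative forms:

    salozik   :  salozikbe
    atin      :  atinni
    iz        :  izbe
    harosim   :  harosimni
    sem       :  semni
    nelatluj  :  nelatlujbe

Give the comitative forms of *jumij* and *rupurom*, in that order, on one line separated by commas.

jumijbe, rupuromni

The suffix is conditioned by the final consonant: -ni when the stem ends in a nasal (*atin*, *harosim*, *sem*); -be when the stem ends in a non-nasal consonant (*salozik*, *iz*, *nelatluj*).
Since the final consonant of *jumij* is /j/ (non-nasal), it takes -be, giving *jumijbe*.
The final consonant of *rupurom* is /m/, which is a nasal, so the suffix is -ni, giving *rupuromni*.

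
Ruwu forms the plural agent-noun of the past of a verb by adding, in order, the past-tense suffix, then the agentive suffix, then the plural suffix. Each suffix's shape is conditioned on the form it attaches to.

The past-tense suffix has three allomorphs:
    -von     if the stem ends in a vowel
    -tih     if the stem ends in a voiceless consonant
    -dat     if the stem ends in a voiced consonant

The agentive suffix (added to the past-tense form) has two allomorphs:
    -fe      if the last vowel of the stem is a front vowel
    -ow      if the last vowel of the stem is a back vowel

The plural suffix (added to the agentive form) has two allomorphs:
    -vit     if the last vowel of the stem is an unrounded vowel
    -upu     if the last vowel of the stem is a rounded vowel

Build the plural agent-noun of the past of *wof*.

woftihfevit

*wof* — final sound /f/ (a voiceless consonant) → -tih → *woftih*.
Since the last vowel of the past-tense form *woftih* is /i/ (a front vowel), it takes -fe, giving *woftihfe*.
Since the last vowel of the agentive form *woftihfe* is /e/ (an unrounded vowel), it takes -vit, giving *woftihfevit*.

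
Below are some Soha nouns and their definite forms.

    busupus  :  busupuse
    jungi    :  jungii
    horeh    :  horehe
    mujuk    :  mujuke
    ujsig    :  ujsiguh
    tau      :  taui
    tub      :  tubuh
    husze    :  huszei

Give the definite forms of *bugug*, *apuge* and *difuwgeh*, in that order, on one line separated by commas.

The suffix is conditioned by the final sound: -e when the stem ends in a voiceless consonant (*busupus*, *horeh*, *mujuk*); -uh when the stem ends in a voiced consonant (*ujsig*, *tub*); -i when the stem ends in a vowel (*jungi*, *tau*, *husze*).
The final sound of *bugug* is /g/, which is a voiced consonant, so the suffix is -uh, giving *buguguh*.
*apuge* — final sound /e/ (a vowel) → -i → *apugei*.
*difuwgeh*: final sound = /h/, a voiceless consonant → -e → *difuwgehe*.

buguguh, apugei, difuwgehe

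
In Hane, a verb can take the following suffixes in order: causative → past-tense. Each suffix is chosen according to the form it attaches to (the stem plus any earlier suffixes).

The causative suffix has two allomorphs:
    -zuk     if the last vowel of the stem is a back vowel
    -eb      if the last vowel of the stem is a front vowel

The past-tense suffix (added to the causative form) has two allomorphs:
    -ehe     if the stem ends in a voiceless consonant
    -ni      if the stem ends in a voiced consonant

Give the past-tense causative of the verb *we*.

The last vowel of *we* is /e/, which is a front vowel, so the causative suffix is -eb, giving *weeb*.
The causative form *weeb* — final consonant /b/ (voiced) → -ni → *weebni*.

weebni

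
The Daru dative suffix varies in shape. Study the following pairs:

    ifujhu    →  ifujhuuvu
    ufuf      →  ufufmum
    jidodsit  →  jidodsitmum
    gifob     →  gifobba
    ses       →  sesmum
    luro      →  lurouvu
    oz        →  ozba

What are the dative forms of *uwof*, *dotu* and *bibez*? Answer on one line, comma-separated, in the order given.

Looking at the final sound of each stem: -mum when the stem ends in a voiceless consonant (*ufuf*, *jidodsit*, *ses*); -ba when the stem ends in a voiced consonant (*gifob*, *oz*); -uvu when the stem ends in a vowel (*ifujhu*, *luro*).
The final sound of *uwof* is /f/, which is a voiceless consonant, so the suffix is -mum, giving *uwofmum*.
Since the final sound of *dotu* is /u/ (a vowel), it takes -uvu, giving *dotuuvu*.
*bibez*: final sound = /z/, a voiced consonant → -ba → *bibezba*.

uwofmum, dotuuvu, bibezba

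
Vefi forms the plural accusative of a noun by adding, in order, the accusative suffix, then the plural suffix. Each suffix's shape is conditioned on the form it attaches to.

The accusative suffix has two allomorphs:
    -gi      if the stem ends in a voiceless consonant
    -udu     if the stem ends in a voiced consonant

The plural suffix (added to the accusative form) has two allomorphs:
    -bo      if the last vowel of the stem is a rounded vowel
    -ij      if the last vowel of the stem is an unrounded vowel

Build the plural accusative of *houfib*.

houfibudubo

*houfib* — final consonant /b/ (voiced) → -udu → *houfibudu*.
The last vowel of the accusative form *houfibudu* is /u/, which is a rounded vowel, so the plural suffix is -bo, giving *houfibudubo*.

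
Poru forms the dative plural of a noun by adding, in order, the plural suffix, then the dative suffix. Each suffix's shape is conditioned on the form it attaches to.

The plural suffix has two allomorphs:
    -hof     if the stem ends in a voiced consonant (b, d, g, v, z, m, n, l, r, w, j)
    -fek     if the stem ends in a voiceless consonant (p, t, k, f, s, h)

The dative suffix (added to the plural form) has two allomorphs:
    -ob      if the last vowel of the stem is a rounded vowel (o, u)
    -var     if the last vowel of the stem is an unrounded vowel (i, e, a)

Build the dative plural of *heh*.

*heh* — final consonant /h/ (voiceless) → -fek → *hehfek*.
The last vowel of the plural form *hehfek* is /e/, which is an unrounded vowel, so the dative suffix is -var, giving *hehfekvar*.

hehfekvar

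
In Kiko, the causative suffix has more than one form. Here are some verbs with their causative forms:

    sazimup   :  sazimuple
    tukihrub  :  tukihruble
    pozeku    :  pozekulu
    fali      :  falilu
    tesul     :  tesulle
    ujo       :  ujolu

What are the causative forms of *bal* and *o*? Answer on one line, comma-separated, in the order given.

balle, olu

The suffix is conditioned by the final sound: -le when the stem ends in a consonant (*sazimup*, *tukihrub*, *tesul*); -lu when the stem ends in a vowel (*pozeku*, *fali*, *ujo*).
*bal*: final sound = /l/, a consonant → -le → *balle*.
The final sound of *o* is /o/, which is a vowel, so the suffix is -lu, giving *olu*.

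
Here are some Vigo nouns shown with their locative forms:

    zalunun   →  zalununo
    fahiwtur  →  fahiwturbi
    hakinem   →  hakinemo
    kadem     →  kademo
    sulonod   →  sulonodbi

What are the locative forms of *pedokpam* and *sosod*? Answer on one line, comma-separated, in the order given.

The suffix is conditioned by the final consonant: -o when the stem ends in a nasal (*zalunun*, *hakinem*, *kadem*); -bi when the stem ends in a non-nasal consonant (*fahiwtur*, *sulonod*).
The final consonant of *pedokpam* is /m/, which is a nasal, so the suffix is -o, giving *pedokpamo*.
*sosod*: final consonant = /d/, non-nasal → -bi → *sosodbi*.

pedokpamo, sosodbi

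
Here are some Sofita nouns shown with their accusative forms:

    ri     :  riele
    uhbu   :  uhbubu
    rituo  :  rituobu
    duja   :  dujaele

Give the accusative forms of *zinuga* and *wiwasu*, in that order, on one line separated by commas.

zinugaele, wiwasubu

Looking at the last vowel of each stem: -bu when the last vowel of the stem is a rounded vowel (*uhbu*, *rituo*); -ele when the last vowel of the stem is an unrounded vowel (*ri*, *duja*).
Since the last vowel of *zinuga* is /a/ (an unrounded vowel), it takes -ele, giving *zinugaele*.
*wiwasu* — last vowel /u/ (a rounded vowel) → -bu → *wiwasubu*.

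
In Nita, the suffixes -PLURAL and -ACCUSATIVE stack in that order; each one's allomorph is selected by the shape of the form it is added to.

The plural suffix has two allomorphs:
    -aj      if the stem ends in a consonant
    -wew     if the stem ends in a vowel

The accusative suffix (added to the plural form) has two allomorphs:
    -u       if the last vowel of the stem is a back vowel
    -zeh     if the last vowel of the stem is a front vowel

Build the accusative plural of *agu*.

aguwewzeh

The final sound of *agu* is /u/, which is a vowel, so the plural suffix is -wew, giving *aguwew*.
The plural form *aguwew* — last vowel /e/ (a front vowel) → -zeh → *aguwewzeh*.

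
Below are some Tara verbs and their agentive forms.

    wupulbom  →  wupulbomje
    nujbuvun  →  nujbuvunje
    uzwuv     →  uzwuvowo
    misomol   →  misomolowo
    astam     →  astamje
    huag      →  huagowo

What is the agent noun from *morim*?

morimje

Looking at the final consonant of each stem: -je when the stem ends in a nasal (*wupulbom*, *nujbuvun*, *astam*); -owo when the stem ends in a non-nasal consonant (*uzwuv*, *misomol*, *huag*).
Since the final consonant of *morim* is /m/ (a nasal), it takes -je, giving *morimje*.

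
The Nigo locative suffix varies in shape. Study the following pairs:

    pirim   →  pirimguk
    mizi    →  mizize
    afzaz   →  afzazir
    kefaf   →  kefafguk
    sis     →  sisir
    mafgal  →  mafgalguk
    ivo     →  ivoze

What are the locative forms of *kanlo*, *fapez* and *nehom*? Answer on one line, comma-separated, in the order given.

kanloze, fapezir, nehomguk

The pattern is sibilance of the final sound: -ir when the stem ends in a sibilant (*afzaz*, *sis*); -guk when the stem ends in a non-sibilant consonant (*pirim*, *kefaf*, *mafgal*); -ze when the stem ends in a vowel (*mizi*, *ivo*).
The final sound of *kanlo* is /o/, which is a vowel, so the suffix is -ze, giving *kanloze*.
Since the final sound of *fapez* is /z/ (a sibilant), it takes -ir, giving *fapezir*.
*nehom* — final sound /m/ (a non-sibilant consonant) → -guk → *nehomguk*.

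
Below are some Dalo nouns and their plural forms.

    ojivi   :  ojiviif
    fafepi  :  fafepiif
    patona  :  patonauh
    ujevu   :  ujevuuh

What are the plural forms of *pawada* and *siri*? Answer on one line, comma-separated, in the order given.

pawadauh, siriif

The pattern is front/back vowel harmony: -if when the last vowel of the stem is a front vowel (*ojivi*, *fafepi*); -uh when the last vowel of the stem is a back vowel (*patona*, *ujevu*).
*pawada*: last vowel = /a/, a back vowel → -uh → *pawadauh*.
Since the last vowel of *siri* is /i/ (a front vowel), it takes -if, giving *siriif*.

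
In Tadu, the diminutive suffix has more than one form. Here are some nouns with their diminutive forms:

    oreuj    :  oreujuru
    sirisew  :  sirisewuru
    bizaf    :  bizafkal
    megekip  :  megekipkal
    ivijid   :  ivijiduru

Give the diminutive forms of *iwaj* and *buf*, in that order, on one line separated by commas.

iwajuru, bufkal

The pattern is voicing of the final consonant: -kal when the stem ends in a voiceless consonant (*bizaf*, *megekip*); -uru when the stem ends in a voiced consonant (*oreuj*, *sirisew*, *ivijid*).
*iwaj* — final consonant /j/ (voiced) → -uru → *iwajuru*.
The final consonant of *buf* is /f/, which is voiceless, so the suffix is -kal, giving *bufkal*.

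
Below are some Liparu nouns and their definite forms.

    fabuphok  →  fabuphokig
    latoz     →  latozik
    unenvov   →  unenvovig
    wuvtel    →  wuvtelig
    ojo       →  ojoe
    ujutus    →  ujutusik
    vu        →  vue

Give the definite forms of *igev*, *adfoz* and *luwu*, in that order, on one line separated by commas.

igevig, adfozik, luwue

The alternation tracks the final sound of the stem — -ik when the stem ends in a sibilant (*latoz*, *ujutus*); -ig when the stem ends in a non-sibilant consonant (*fabuphok*, *unenvov*, *wuvtel*); -e when the stem ends in a vowel (*ojo*, *vu*).
*igev* — final sound /v/ (a non-sibilant consonant) → -ig → *igevig*.
*adfoz*: final sound = /z/, a sibilant → -ik → *adfozik*.
*luwu* — final sound /u/ (a vowel) → -e → *luwue*.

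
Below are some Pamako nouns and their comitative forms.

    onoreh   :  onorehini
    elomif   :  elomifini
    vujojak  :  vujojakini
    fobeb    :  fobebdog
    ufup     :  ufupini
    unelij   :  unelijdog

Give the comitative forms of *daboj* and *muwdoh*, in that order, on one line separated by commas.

dabojdog, muwdohini

Looking at the final consonant of each stem: -ini when the stem ends in a voiceless consonant (*onoreh*, *elomif*, *vujojak*, *ufup*); -dog when the stem ends in a voiced consonant (*fobeb*, *unelij*).
The final consonant of *daboj* is /j/, which is voiced, so the suffix is -dog, giving *dabojdog*.
*muwdoh* — final consonant /h/ (voiceless) → -ini → *muwdohini*.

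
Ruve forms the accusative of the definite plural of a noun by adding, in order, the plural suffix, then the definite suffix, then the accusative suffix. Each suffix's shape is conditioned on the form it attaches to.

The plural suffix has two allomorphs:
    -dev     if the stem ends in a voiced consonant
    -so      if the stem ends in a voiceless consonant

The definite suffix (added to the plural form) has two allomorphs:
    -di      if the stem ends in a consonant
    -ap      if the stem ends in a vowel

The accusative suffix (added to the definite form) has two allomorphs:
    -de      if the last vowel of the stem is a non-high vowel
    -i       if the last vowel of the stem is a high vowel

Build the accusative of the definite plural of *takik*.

Since the final consonant of *takik* is /k/ (voiceless), it takes -so, giving *takikso*.
The plural form *takikso*: final sound = /o/, a vowel → -ap → *takiksoap*.
The last vowel of the definite form *takiksoap* is /a/, which is a non-high vowel, so the accusative suffix is -de, giving *takiksoapde*.

takiksoapde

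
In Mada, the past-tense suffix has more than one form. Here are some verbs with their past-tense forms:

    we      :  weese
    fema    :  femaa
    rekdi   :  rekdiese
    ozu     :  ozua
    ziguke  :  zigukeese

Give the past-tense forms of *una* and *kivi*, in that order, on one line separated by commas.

unaa, kiviese

Looking at the last vowel of each stem: -ese when the last vowel of the stem is a front vowel (*we*, *rekdi*, *ziguke*); -a when the last vowel of the stem is a back vowel (*fema*, *ozu*).
*una* — last vowel /a/ (a back vowel) → -a → *unaa*.
*kivi* — last vowel /i/ (a front vowel) → -ese → *kiviese*.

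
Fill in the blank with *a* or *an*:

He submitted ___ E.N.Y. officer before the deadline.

an

The indefinite article is chosen by the initial *sound* of the following word, not its spelling.
The initialism *E.N.Y.* is read letter by letter; the first letter, E, is pronounced /iː/, which begins with a vowel sound.
So the article is *an*: He submitted an E.N.Y. officer before the deadline.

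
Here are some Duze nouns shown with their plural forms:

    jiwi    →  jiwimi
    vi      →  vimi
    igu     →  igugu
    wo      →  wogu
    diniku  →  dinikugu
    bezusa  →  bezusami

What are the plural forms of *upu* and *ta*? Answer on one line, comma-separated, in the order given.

upugu, tami

Looking at the last vowel of each stem: -gu when the last vowel of the stem is a rounded vowel (*igu*, *wo*, *diniku*); -mi when the last vowel of the stem is an unrounded vowel (*jiwi*, *vi*, *bezusa*).
*upu*: last vowel = /u/, a rounded vowel → -gu → *upugu*.
Since the last vowel of *ta* is /a/ (an unrounded vowel), it takes -mi, giving *tami*.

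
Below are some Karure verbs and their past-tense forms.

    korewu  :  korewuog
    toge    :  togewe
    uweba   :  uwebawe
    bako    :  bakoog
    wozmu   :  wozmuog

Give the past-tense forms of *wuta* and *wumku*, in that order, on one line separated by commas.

The alternation tracks the last vowel of the stem — -og when the last vowel of the stem is a rounded vowel (*korewu*, *bako*, *wozmu*); -we when the last vowel of the stem is an unrounded vowel (*toge*, *uweba*).
Since the last vowel of *wuta* is /a/ (an unrounded vowel), it takes -we, giving *wutawe*.
Since the last vowel of *wumku* is /u/ (a rounded vowel), it takes -og, giving *wumkuog*.

wutawe, wumkuog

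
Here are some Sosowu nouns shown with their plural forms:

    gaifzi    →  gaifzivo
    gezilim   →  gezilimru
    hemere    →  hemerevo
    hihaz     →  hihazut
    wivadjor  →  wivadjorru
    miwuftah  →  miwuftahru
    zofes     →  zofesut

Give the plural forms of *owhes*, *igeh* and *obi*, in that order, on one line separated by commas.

owhesut, igehru, obivo

Looking at the final sound of each stem: -ut when the stem ends in a sibilant (*hihaz*, *zofes*); -ru when the stem ends in a non-sibilant consonant (*gezilim*, *wivadjor*, *miwuftah*); -vo when the stem ends in a vowel (*gaifzi*, *hemere*).
Since the final sound of *owhes* is /s/ (a sibilant), it takes -ut, giving *owhesut*.
*igeh* — final sound /h/ (a non-sibilant consonant) → -ru → *igehru*.
*obi*: final sound = /i/, a vowel → -vo → *obivo*.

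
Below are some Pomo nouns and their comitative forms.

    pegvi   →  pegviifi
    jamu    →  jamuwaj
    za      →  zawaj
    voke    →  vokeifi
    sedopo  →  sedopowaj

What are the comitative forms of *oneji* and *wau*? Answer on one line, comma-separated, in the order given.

The suffix is conditioned by the last vowel: -ifi when the last vowel of the stem is a front vowel (*pegvi*, *voke*); -waj when the last vowel of the stem is a back vowel (*jamu*, *za*, *sedopo*).
Since the last vowel of *oneji* is /i/ (a front vowel), it takes -ifi, giving *onejiifi*.
*wau* — last vowel /u/ (a back vowel) → -waj → *wauwaj*.

onejiifi, wauwaj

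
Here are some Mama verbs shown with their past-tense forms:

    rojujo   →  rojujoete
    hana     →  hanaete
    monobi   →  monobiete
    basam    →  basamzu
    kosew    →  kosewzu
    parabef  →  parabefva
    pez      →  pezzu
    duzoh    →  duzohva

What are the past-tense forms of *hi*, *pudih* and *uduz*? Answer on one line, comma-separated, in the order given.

The suffix is conditioned by the final sound: -va when the stem ends in a voiceless consonant (*parabef*, *duzoh*); -zu when the stem ends in a voiced consonant (*basam*, *kosew*, *pez*); -ete when the stem ends in a vowel (*rojujo*, *hana*, *monobi*).
*hi*: final sound = /i/, a vowel → -ete → *hiete*.
The final sound of *pudih* is /h/, which is a voiceless consonant, so the suffix is -va, giving *pudihva*.
*uduz*: final sound = /z/, a voiced consonant → -zu → *uduzzu*.

hiete, pudihva, uduzzu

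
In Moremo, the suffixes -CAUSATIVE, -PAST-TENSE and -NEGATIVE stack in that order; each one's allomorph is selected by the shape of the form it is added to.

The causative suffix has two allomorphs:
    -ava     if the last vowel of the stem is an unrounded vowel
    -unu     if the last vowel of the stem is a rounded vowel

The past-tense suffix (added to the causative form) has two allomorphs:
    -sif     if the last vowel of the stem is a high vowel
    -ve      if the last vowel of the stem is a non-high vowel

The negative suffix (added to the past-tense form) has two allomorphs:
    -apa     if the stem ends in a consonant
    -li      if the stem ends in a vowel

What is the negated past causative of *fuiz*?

fuizavaveli

The last vowel of *fuiz* is /i/, which is an unrounded vowel, so the causative suffix is -ava, giving *fuizava*.
Since the last vowel of the causative form *fuizava* is /a/ (a non-high vowel), it takes -ve, giving *fuizavave*.
The past-tense form *fuizavave* — final sound /e/ (a vowel) → -li → *fuizavaveli*.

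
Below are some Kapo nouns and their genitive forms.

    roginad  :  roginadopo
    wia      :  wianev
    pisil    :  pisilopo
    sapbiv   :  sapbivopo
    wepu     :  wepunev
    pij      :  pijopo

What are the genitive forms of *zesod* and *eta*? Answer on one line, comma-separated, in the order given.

The pattern is consonant vs. vowel: -opo when the stem ends in a consonant (*roginad*, *pisil*, *sapbiv*, *pij*); -nev when the stem ends in a vowel (*wia*, *wepu*).
*zesod* — final sound /d/ (a consonant) → -opo → *zesodopo*.
The final sound of *eta* is /a/, which is a vowel, so the suffix is -nev, giving *etanev*.

zesodopo, etanev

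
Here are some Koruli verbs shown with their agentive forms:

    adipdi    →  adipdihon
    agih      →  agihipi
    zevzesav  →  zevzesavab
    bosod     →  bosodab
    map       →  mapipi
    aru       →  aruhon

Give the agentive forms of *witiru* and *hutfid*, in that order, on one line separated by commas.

witiruhon, hutfidab

Looking at the final sound of each stem: -ipi when the stem ends in a voiceless consonant (*agih*, *map*); -ab when the stem ends in a voiced consonant (*zevzesav*, *bosod*); -hon when the stem ends in a vowel (*adipdi*, *aru*).
*witiru*: final sound = /u/, a vowel → -hon → *witiruhon*.
The final sound of *hutfid* is /d/, which is a voiced consonant, so the suffix is -ab, giving *hutfidab*.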